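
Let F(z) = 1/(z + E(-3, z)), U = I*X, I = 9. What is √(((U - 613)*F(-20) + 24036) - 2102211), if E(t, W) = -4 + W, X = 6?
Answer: I*√1005830551/22 ≈ 1441.6*I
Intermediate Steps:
U = 54 (U = 9*6 = 54)
F(z) = 1/(-4 + 2*z) (F(z) = 1/(z + (-4 + z)) = 1/(-4 + 2*z))
√(((U - 613)*F(-20) + 24036) - 2102211) = √(((54 - 613)*(1/(2*(-2 - 20))) + 24036) - 2102211) = √((-559/(2*(-22)) + 24036) - 2102211) = √((-559*(-1)/(2*22) + 24036) - 2102211) = √((-559*(-1/44) + 24036) - 2102211) = √((559/44 + 24036) - 2102211) = √(1058143/44 - 2102211) = √(-91439141/44) = I*√1005830551/22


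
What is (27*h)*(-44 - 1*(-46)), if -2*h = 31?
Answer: -837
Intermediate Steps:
h = -31/2 (h = -½*31 = -31/2 ≈ -15.500)
(27*h)*(-44 - 1*(-46)) = (27*(-31/2))*(-44 - 1*(-46)) = -837*(-44 + 46)/2 = -837/2*2 = -837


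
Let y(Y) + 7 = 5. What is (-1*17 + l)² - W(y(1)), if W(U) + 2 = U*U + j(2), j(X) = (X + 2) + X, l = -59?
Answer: 5768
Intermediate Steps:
y(Y) = -2 (y(Y) = -7 + 5 = -2)
j(X) = 2 + 2*X (j(X) = (2 + X) + X = 2 + 2*X)
W(U) = 4 + U² (W(U) = -2 + (U*U + (2 + 2*2)) = -2 + (U² + (2 + 4)) = -2 + (U² + 6) = -2 + (6 + U²) = 4 + U²)
(-1*17 + l)² - W(y(1)) = (-1*17 - 59)² - (4 + (-2)²) = (-17 - 59)² - (4 + 4) = (-76)² - 1*8 = 5776 - 8 = 5768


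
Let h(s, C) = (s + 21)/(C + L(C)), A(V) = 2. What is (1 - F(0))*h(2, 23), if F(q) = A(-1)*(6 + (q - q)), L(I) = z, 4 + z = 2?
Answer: -253/21 ≈ -12.048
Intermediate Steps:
z = -2 (z = -4 + 2 = -2)
L(I) = -2
F(q) = 12 (F(q) = 2*(6 + (q - q)) = 2*(6 + 0) = 2*6 = 12)
h(s, C) = (21 + s)/(-2 + C) (h(s, C) = (s + 21)/(C - 2) = (21 + s)/(-2 + C))
(1 - F(0))*h(2, 23) = (1 - 1*12)*((21 + 2)/(-2 + 23)) = (1 - 12)*(23/21) = -11*23/21 = -253/21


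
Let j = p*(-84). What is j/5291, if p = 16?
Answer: -1344/5291 ≈ -0.25402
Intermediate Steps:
j = -1344 (j = 16*(-84) = -1344)
j/5291 = -1344/5291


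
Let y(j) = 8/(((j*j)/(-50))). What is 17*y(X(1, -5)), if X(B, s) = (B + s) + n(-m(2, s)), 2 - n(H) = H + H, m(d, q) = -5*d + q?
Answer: -425/64 ≈ -6.6406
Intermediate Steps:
m(d, q) = q - 5*d
n(H) = 2 - 2*H (n(H) = 2 - (H + H) = 2 - 2*H)
X(B, s) = -18 + B + 3*s (X(B, s) = (B + s) + (2 - (-2)*(s - 5*2)) = (B + s) + (2 - (-2)*(s - 10)) = (B + s) + (2 - (-2)*(-10 + s)) = (B + s) + (2 - 2*(10 - s)) = (B + s) + (2 + (-20 + 2*s)) = (B + s) + (-18 + 2*s) = -18 + B + 3*s)
y(j) = -400/j**2 (y(j) = 8/((j**2*(-1/50))) = 8/((-j**2/50)) = 8*(-50/j**2) = -400/j**2)
17*y(X(1, -5)) = 17*(-400/(-18 + 1 + 3*(-5))**2) = 17*(-400/(-18 + 1 - 15)**2) = 17*(-400/(-32)**2) = 17*(-400*1/1024) = 17*(-25/64) = -425/64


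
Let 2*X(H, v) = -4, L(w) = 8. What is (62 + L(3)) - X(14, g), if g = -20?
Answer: 72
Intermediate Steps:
X(H, v) = -2 (X(H, v) = (½)*(-4) = -2)
(62 + L(3)) - X(14, g) = (62 + 8) - 1*(-2) = 70 + 2 = 72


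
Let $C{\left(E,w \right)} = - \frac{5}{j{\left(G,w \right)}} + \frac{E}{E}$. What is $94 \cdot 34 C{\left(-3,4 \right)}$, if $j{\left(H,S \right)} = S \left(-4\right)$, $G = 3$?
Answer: $\frac{16779}{4} \approx 4194.8$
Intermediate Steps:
$j{\left(H,S \right)} = - 4 S$
$C{\left(E,w \right)} = 1 + \frac{5}{4 w}$ ($C{\left(E,w \right)} = - \frac{5}{\left(-4\right) w} + \frac{E}{E} = - 5 \left(- \frac{1}{4 w}\right) + 1 = \frac{5}{4 w} + 1 = 1 + \frac{5}{4 w}$)
$94 \cdot 34 C{\left(-3,4 \right)} = 94 \cdot 34 \frac{\frac{5}{4} + 4}{4} = 3196 \cdot \frac{1}{4} \cdot \frac{21}{4} = 3196 \cdot \frac{21}{16} = \frac{16779}{4}$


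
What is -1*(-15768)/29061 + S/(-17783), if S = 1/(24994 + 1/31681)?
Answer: 24670262811817691/45468195747533905 ≈ 0.54258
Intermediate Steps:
S = 31681/791834915 (S = 1/(24994 + 1/31681) = 1/(791834915/31681) = 31681/791834915 ≈ 4.0010e-5)
-1*(-15768)/29061 + S/(-17783) = -1*(-15768)/29061 + (31681/791834915)/(-17783) = 15768*(1/29061) + (31681/791834915)*(-1/17783) = 1752/3229 - 31681/14081200293445 = 24670262811817691/45468195747533905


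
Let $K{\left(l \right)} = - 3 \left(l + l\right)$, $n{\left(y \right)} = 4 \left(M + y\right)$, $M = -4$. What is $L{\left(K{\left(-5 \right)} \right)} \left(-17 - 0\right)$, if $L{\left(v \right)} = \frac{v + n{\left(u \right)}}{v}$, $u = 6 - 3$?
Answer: $- \frac{221}{15} \approx -14.733$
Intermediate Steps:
$u = 3$ ($u = 6 - 3 = 3$)
$n{\left(y \right)} = -16 + 4 y$ ($n{\left(y \right)} = 4 \left(-4 + y\right) = -16 + 4 y$)
$K{\left(l \right)} = - 6 l$ ($K{\left(l \right)} = - 3 \cdot 2 l = - 6 l$)
$L{\left(v \right)} = \frac{-4 + v}{v}$ ($L{\left(v \right)} = \frac{v + \left(-16 + 4 \cdot 3\right)}{v} = \frac{v + \left(-16 + 12\right)}{v} = \frac{v - 4}{v} = \frac{-4 + v}{v}$)
$L{\left(K{\left(-5 \right)} \right)} \left(-17 - 0\right) = \frac{-4 - -30}{\left(-6\right) \left(-5\right)} \left(-17 - 0\right) = \frac{-4 + 30}{30} \left(-17 + 0\right) = \frac{1}{30} \cdot 26 \left(-17\right) = \frac{13}{15} \left(-17\right) = - \frac{221}{15}$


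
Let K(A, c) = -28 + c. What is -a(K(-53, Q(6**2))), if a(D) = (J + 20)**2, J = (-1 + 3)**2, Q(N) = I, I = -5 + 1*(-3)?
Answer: -576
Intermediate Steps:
I = -8 (I = -5 - 3 = -8)
Q(N) = -8
J = 4 (J = 2**2 = 4)
a(D) = 576 (a(D) = (4 + 20)**2 = 24**2 = 576)
-a(K(-53, Q(6**2))) = -1*576 = -576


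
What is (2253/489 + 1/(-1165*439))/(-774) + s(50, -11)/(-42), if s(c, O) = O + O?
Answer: 12994341652/25092535405 ≈ 0.51786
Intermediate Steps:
s(c, O) = 2*O
(2253/489 + 1/(-1165*439))/(-774) + s(50, -11)/(-42) = (2253/489 + 1/(-1165*439))/(-774) + (2*(-11))/(-42) = (2253*(1/489) - 1/1165*1/439)*(-1/774) - 22*(-1/42) = (751/163 - 1/511435)*(-1/774) + 11/21 = (384087522/83363905)*(-1/774) + 11/21 = -64014587/10753943745 + 11/21 = 12994341652/25092535405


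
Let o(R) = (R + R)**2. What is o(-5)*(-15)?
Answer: -1500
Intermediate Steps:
o(R) = 4*R**2 (o(R) = (2*R)**2 = 4*R**2)
o(-5)*(-15) = (4*(-5)**2)*(-15) = (4*25)*(-15) = 100*(-15) = -1500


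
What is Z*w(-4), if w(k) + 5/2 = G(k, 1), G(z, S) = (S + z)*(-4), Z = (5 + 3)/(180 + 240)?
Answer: 19/105 ≈ 0.18095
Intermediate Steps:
Z = 2/105 (Z = 8/420 = 8*(1/420) = 2/105 ≈ 0.019048)
G(z, S) = -4*S - 4*z
w(k) = -13/2 - 4*k (w(k) = -5/2 + (-4*1 - 4*k) = -5/2 + (-4 - 4*k) = -13/2 - 4*k)
Z*w(-4) = 2*(-13/2 - 4*(-4))/105 = 2*(-13/2 + 16)/105 = (2/105)*(19/2) = 19/105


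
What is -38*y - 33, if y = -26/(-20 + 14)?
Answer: -593/3 ≈ -197.67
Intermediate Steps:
y = 13/3 (y = -26/(-6) = -26*(-⅙) = 13/3 ≈ 4.3333)
-38*y - 33 = -38*13/3 - 33 = -494/3 - 33 = -593/3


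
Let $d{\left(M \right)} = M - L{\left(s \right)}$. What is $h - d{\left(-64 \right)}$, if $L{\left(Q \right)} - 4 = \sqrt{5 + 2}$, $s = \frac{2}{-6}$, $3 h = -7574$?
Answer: $- \frac{7370}{3} + \sqrt{7} \approx -2454.0$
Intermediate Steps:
$h = - \frac{7574}{3}$ ($h = \frac{1}{3} \left(-7574\right) = - \frac{7574}{3} \approx -2524.7$)
$s = - \frac{1}{3}$ ($s = 2 \left(- \frac{1}{6}\right) = - \frac{1}{3} \approx -0.33333$)
$L{\left(Q \right)} = 4 + \sqrt{7}$ ($L{\left(Q \right)} = 4 + \sqrt{5 + 2} = 4 + \sqrt{7}$)
$d{\left(M \right)} = -4 + M - \sqrt{7}$ ($d{\left(M \right)} = M - \left(4 + \sqrt{7}\right) = -4 + M - \sqrt{7}$)
$h - d{\left(-64 \right)} = - \frac{7574}{3} - \left(-4 - 64 - \sqrt{7}\right) = - \frac{7574}{3} - \left(-68 - \sqrt{7}\right) = - \frac{7574}{3} + \left(68 + \sqrt{7}\right) = - \frac{7370}{3} + \sqrt{7}$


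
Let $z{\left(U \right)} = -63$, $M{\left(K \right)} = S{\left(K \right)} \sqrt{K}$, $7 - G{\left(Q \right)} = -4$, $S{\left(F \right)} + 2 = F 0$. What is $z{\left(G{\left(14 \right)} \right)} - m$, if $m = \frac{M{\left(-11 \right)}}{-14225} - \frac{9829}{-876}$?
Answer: $- \frac{65017}{876} - \frac{2 i \sqrt{11}}{14225} \approx -74.22 - 0.00046631 i$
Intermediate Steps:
$S{\left(F \right)} = -2$ ($S{\left(F \right)} = -2 + F 0 = -2 + 0 = -2$)
$G{\left(Q \right)} = 11$ ($G{\left(Q \right)} = 7 - -4 = 7 + 4 = 11$)
$M{\left(K \right)} = - 2 \sqrt{K}$
$m = \frac{9829}{876} + \frac{2 i \sqrt{11}}{14225}$ ($m = \frac{\left(-2\right) \sqrt{-11}}{-14225} - \frac{9829}{-876} = - 2 i \sqrt{11} \left(- \frac{1}{14225}\right) - - \frac{9829}{876} = - 2 i \sqrt{11} \left(- \frac{1}{14225}\right) + \frac{9829}{876} = \frac{2 i \sqrt{11}}{14225} + \frac{9829}{876} = \frac{9829}{876} + \frac{2 i \sqrt{11}}{14225} \approx 11.22 + 0.00046631 i$)
$z{\left(G{\left(14 \right)} \right)} - m = -63 - \left(\frac{9829}{876} + \frac{2 i \sqrt{11}}{14225}\right) = - \frac{65017}{876} - \frac{2 i \sqrt{11}}{14225}$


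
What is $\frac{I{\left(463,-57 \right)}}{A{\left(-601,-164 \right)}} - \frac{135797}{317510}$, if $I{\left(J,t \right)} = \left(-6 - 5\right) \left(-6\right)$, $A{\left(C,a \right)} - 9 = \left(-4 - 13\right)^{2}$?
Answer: $- \frac{9755923}{47308990} \approx -0.20622$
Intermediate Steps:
$A{\left(C,a \right)} = 298$ ($A{\left(C,a \right)} = 9 + \left(-4 - 13\right)^{2} = 9 + \left(-17\right)^{2} = 9 + 289 = 298$)
$I{\left(J,t \right)} = 66$ ($I{\left(J,t \right)} = \left(-11\right) \left(-6\right) = 66$)
$\frac{I{\left(463,-57 \right)}}{A{\left(-601,-164 \right)}} - \frac{135797}{317510} = \frac{66}{298} - \frac{135797}{317510} = 66 \cdot \frac{1}{298} - \frac{135797}{317510} = \frac{33}{149} - \frac{135797}{317510} = - \frac{9755923}{47308990}$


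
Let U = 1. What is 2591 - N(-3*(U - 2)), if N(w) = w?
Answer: 2588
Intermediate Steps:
2591 - N(-3*(U - 2)) = 2591 - (-3)*(1 - 2) = 2591 - (-3)*(-1) = 2591 - 1*3 = 2591 - 3 = 2588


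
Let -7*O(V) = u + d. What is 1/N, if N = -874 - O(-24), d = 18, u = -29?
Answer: -7/6129 ≈ -0.0011421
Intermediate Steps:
O(V) = 11/7 (O(V) = -(-29 + 18)/7 = -⅐*(-11) = 11/7)
N = -6129/7 (N = -874 - 1*11/7 = -874 - 11/7 = -6129/7 ≈ -875.57)
1/N = 1/(-6129/7) = -7/6129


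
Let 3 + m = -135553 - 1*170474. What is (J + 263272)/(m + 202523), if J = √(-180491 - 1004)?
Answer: -263272/103507 - I*√181495/103507 ≈ -2.5435 - 0.0041159*I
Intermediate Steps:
m = -306030 (m = -3 + (-135553 - 1*170474) = -3 + (-135553 - 170474) = -3 - 306027 = -306030)
J = I*√181495 (J = √(-181495) = I*√181495 ≈ 426.02*I)
(J + 263272)/(m + 202523) = (I*√181495 + 263272)/(-306030 + 202523) = (263272 + I*√181495)/(-103507) = (263272 + I*√181495)*(-1/103507) = -263272/103507 - I*√181495/103507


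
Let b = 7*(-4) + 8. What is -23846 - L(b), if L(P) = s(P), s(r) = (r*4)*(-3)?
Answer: -24086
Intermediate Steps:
b = -20 (b = -28 + 8 = -20)
s(r) = -12*r (s(r) = (4*r)*(-3) = -12*r)
L(P) = -12*P
-23846 - L(b) = -23846 - (-12)*(-20) = -23846 - 1*240 = -23846 - 240 = -24086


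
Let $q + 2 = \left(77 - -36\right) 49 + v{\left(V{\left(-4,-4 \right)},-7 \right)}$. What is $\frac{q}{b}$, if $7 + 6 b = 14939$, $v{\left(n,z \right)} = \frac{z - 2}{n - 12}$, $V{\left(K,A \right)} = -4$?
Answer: $\frac{265707}{119456} \approx 2.2243$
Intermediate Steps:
$v{\left(n,z \right)} = \frac{-2 + z}{-12 + n}$
$b = \frac{7466}{3}$ ($b = - \frac{7}{6} + \frac{1}{6} \cdot 14939 = - \frac{7}{6} + \frac{14939}{6} = \frac{7466}{3} \approx 2488.7$)
$q = \frac{88569}{16}$ ($q = -2 + \left(\left(77 - -36\right) 49 + \frac{-2 - 7}{-12 - 4}\right) = -2 + \left(\left(77 + 36\right) 49 + \frac{1}{-16} \left(-9\right)\right) = -2 + \left(113 \cdot 49 - - \frac{9}{16}\right) = -2 + \left(5537 + \frac{9}{16}\right) = -2 + \frac{88601}{16} = \frac{88569}{16} \approx 5535.6$)
$\frac{q}{b} = \frac{88569}{16 \cdot \frac{7466}{3}} = \frac{88569}{16} \cdot \frac{3}{7466} = \frac{265707}{119456}$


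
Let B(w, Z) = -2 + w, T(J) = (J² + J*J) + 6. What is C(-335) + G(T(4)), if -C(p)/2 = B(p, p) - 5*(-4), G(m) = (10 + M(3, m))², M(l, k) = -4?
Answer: 670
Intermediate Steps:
T(J) = 6 + 2*J² (T(J) = (J² + J²) + 6 = 2*J² + 6 = 6 + 2*J²)
G(m) = 36 (G(m) = (10 - 4)² = 6² = 36)
C(p) = -36 - 2*p (C(p) = -2*((-2 + p) - 5*(-4)) = -2*((-2 + p) + 20) = -2*(18 + p) = -36 - 2*p)
C(-335) + G(T(4)) = (-36 - 2*(-335)) + 36 = (-36 + 670) + 36 = 634 + 36 = 670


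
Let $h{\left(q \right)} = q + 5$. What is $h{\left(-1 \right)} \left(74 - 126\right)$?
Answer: $-208$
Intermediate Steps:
$h{\left(q \right)} = 5 + q$
$h{\left(-1 \right)} \left(74 - 126\right) = \left(5 - 1\right) \left(74 - 126\right) = 4 \left(-52\right) = -208$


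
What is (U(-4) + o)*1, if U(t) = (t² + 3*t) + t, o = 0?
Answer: 0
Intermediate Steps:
U(t) = t² + 4*t
(U(-4) + o)*1 = (-4*(4 - 4) + 0)*1 = (-4*0 + 0)*1 = (0 + 0)*1 = 0*1 = 0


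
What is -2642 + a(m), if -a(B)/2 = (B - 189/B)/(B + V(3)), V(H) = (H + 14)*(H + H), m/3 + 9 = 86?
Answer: -3227570/1221 ≈ -2643.4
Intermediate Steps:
m = 231 (m = -27 + 3*86 = -27 + 258 = 231)
V(H) = 2*H*(14 + H) (V(H) = (14 + H)*(2*H) = 2*H*(14 + H))
a(B) = -2*(B - 189/B)/(102 + B) (a(B) = -2*(B - 189/B)/(B + 2*3*(14 + 3)) = -2*(B - 189/B)/(B + 2*3*17) = -2*(B - 189/B)/(B + 102) = -2*(B - 189/B)/(102 + B))
-2642 + a(m) = -2642 + 2*(189 - 1*231²)/(231*(102 + 231)) = -2642 + 2*(1/231)*(189 - 1*53361)/333 = -2642 + 2*(1/231)*(1/333)*(189 - 53361) = -2642 + 2*(1/231)*(1/333)*(-53172) = -2642 - 1688/1221 = -3227570/1221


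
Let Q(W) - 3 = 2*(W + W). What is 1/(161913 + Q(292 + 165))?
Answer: 1/163744 ≈ 6.1071e-6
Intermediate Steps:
Q(W) = 3 + 4*W (Q(W) = 3 + 2*(W + W) = 3 + 2*(2*W) = 3 + 4*W)
1/(161913 + Q(292 + 165)) = 1/(161913 + (3 + 4*(292 + 165))) = 1/(161913 + (3 + 4*457)) = 1/(161913 + (3 + 1828)) = 1/(161913 + 1831) = 1/163744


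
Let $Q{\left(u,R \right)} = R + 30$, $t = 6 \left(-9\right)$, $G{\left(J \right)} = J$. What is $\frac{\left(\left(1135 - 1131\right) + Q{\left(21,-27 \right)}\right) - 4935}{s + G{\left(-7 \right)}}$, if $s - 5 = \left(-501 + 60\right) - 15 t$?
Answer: $- \frac{4928}{367} \approx -13.428$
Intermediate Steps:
$t = -54$
$Q{\left(u,R \right)} = 30 + R$
$s = 374$ ($s = 5 + \left(\left(-501 + 60\right) - -810\right) = 5 + \left(-441 + 810\right) = 5 + 369 = 374$)
$\frac{\left(\left(1135 - 1131\right) + Q{\left(21,-27 \right)}\right) - 4935}{s + G{\left(-7 \right)}} = \frac{\left(\left(1135 - 1131\right) + \left(30 - 27\right)\right) - 4935}{374 - 7} = \frac{\left(4 + 3\right) - 4935}{367} = \left(7 - 4935\right) \frac{1}{367} = \left(-4928\right) \frac{1}{367} = - \frac{4928}{367}$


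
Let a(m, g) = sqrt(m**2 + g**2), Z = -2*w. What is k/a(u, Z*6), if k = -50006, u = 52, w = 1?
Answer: -25003*sqrt(178)/356 ≈ -937.03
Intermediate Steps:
Z = -2 (Z = -2*1 = -2)
a(m, g) = sqrt(g**2 + m**2)
k/a(u, Z*6) = -50006/sqrt((-2*6)**2 + 52**2) = -50006/sqrt((-12)**2 + 2704) = -50006/sqrt(144 + 2704) = -50006*sqrt(178)/712 = -25003*sqrt(178)/356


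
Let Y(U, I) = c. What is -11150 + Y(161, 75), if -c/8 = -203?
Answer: -9526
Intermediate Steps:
c = 1624 (c = -8*(-203) = 1624)
Y(U, I) = 1624
-11150 + Y(161, 75) = -11150 + 1624 = -9526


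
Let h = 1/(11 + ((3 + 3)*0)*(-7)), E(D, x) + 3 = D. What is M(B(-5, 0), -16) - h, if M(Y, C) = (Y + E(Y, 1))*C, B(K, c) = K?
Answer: 2287/11 ≈ 207.91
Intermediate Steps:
E(D, x) = -3 + D
M(Y, C) = C*(-3 + 2*Y) (M(Y, C) = (Y + (-3 + Y))*C = (-3 + 2*Y)*C = C*(-3 + 2*Y))
h = 1/11 (h = 1/(11 + (6*0)*(-7)) = 1/(11 + 0*(-7)) = 1/(11 + 0) = 1/11 ≈ 0.090909)
M(B(-5, 0), -16) - h = -16*(-3 + 2*(-5)) - 1*1/11 = -16*(-3 - 10) - 1/11 = -16*(-13) - 1/11 = 208 - 1/11 = 2287/11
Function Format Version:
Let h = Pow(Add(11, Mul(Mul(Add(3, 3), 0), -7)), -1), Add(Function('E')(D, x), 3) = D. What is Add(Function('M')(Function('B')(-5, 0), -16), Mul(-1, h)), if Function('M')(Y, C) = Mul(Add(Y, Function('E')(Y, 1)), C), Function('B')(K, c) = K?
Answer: Rational(2287, 11) ≈ 207.91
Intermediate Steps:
Function('E')(D, x) = Add(-3, D)
Function('M')(Y, C) = Mul(C, Add(-3, Mul(2, Y))) (Function('M')(Y, C) = Mul(Add(Y, Add(-3, Y)), C) = Mul(Add(-3, Mul(2, Y)), C) = Mul(C, Add(-3, Mul(2, Y))))
h = Rational(1, 11) (h = Pow(Add(11, Mul(Mul(6, 0), -7)), -1) = Pow(Add(11, Mul(0, -7)), -1) = Pow(Add(11, 0), -1) = Pow(11, -1) = Rational(1, 11) ≈ 0.090909)
Add(Function('M')(Function('B')(-5, 0), -16), Mul(-1, h)) = Add(Mul(-16, Add(-3, Mul(2, -5))), Mul(-1, Rational(1, 11))) = Add(Mul(-16, Add(-3, -10)), Rational(-1, 11)) = Add(Mul(-16, -13), Rational(-1, 11)) = Add(208, Rational(-1, 11)) = Rational(2287, 11)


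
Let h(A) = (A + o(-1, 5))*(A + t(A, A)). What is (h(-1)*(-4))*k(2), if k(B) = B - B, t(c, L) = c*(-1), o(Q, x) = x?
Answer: 0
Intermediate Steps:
t(c, L) = -c
h(A) = 0 (h(A) = (A + 5)*(A - A) = (5 + A)*0 = 0)
k(B) = 0
(h(-1)*(-4))*k(2) = (0*(-4))*0 = 0*0 = 0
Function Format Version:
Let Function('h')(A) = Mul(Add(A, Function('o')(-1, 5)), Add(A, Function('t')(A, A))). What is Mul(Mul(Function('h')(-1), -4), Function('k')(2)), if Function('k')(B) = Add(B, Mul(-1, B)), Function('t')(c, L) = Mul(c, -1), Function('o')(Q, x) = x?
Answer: 0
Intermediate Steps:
Function('t')(c, L) = Mul(-1, c)
Function('h')(A) = 0 (Function('h')(A) = Mul(Add(A, 5), Add(A, Mul(-1, A))) = Mul(Add(5, A), 0) = 0)
Function('k')(B) = 0
Mul(Mul(Function('h')(-1), -4), Function('k')(2)) = Mul(Mul(0, -4), 0) = Mul(0, 0) = 0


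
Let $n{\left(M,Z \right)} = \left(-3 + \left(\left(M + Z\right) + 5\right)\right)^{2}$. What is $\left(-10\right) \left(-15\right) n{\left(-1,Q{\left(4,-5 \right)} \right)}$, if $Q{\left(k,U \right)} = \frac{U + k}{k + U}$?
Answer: $600$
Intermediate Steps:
$Q{\left(k,U \right)} = 1$ ($Q{\left(k,U \right)} = \frac{U + k}{U + k} = 1$)
$n{\left(M,Z \right)} = \left(2 + M + Z\right)^{2}$ ($n{\left(M,Z \right)} = \left(-3 + \left(5 + M + Z\right)\right)^{2} = \left(2 + M + Z\right)^{2}$)
$\left(-10\right) \left(-15\right) n{\left(-1,Q{\left(4,-5 \right)} \right)} = \left(-10\right) \left(-15\right) \left(2 - 1 + 1\right)^{2} = 150 \cdot 2^{2} = 150 \cdot 4 = 600$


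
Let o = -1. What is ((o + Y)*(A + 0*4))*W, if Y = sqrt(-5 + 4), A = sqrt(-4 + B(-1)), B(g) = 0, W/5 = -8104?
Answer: 81040 + 81040*I ≈ 81040.0 + 81040.0*I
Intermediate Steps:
W = -40520 (W = 5*(-8104) = -40520)
A = 2*I (A = sqrt(-4 + 0) = sqrt(-4) = 2*I ≈ 2.0*I)
Y = I (Y = sqrt(-1) = I ≈ 1.0*I)
((o + Y)*(A + 0*4))*W = ((-1 + I)*(2*I + 0*4))*(-40520) = ((-1 + I)*(2*I + 0))*(-40520) = ((-1 + I)*(2*I))*(-40520) = (2*I*(-1 + I))*(-40520) = -81040*I*(-1 + I)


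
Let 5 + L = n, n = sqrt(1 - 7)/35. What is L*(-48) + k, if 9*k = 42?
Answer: 734/3 - 48*I*sqrt(6)/35 ≈ 244.67 - 3.3593*I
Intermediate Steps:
k = 14/3 (k = (1/9)*42 = 14/3 ≈ 4.6667)
n = I*sqrt(6)/35 (n = sqrt(-6)*(1/35) = (I*sqrt(6))*(1/35) = I*sqrt(6)/35 ≈ 0.069985*I)
L = -5 + I*sqrt(6)/35 ≈ -5.0 + 0.069985*I
L*(-48) + k = (-5 + I*sqrt(6)/35)*(-48) + 14/3 = (240 - 48*I*sqrt(6)/35) + 14/3 = 734/3 - 48*I*sqrt(6)/35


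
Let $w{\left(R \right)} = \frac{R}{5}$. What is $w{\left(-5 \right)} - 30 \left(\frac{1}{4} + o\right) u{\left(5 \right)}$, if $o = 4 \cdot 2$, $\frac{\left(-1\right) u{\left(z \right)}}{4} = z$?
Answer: $4949$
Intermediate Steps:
$u{\left(z \right)} = - 4 z$
$o = 8$
$w{\left(R \right)} = \frac{R}{5}$ ($w{\left(R \right)} = R \frac{1}{5} = \frac{R}{5}$)
$w{\left(-5 \right)} - 30 \left(\frac{1}{4} + o\right) u{\left(5 \right)} = \frac{1}{5} \left(-5\right) - 30 \left(\frac{1}{4} + 8\right) \left(\left(-4\right) 5\right) = -1 - 30 \left(\frac{1}{4} + 8\right) \left(-20\right) = -1 - 30 \cdot \frac{33}{4} \left(-20\right) = -1 - -4950 = -1 + 4950 = 4949$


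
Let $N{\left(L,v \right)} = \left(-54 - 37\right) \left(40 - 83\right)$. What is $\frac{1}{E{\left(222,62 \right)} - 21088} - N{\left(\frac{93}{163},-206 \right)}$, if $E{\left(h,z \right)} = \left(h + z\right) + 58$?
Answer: $- \frac{81179099}{20746} \approx -3913.0$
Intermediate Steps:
$E{\left(h,z \right)} = 58 + h + z$
$N{\left(L,v \right)} = 3913$ ($N{\left(L,v \right)} = \left(-91\right) \left(-43\right) = 3913$)
$\frac{1}{E{\left(222,62 \right)} - 21088} - N{\left(\frac{93}{163},-206 \right)} = \frac{1}{\left(58 + 222 + 62\right) - 21088} - 3913 = \frac{1}{342 - 21088} - 3913 = \frac{1}{-20746} - 3913 = - \frac{1}{20746} - 3913 = - \frac{81179099}{20746}$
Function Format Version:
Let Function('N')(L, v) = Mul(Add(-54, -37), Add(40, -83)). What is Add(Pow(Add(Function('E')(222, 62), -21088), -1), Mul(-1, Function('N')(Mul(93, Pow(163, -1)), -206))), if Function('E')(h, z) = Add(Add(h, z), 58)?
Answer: Rational(-81179099, 20746) ≈ -3913.0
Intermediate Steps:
Function('E')(h, z) = Add(58, h, z)
Function('N')(L, v) = 3913 (Function('N')(L, v) = Mul(-91, -43) = 3913)
Add(Pow(Add(Function('E')(222, 62), -21088), -1), Mul(-1, Function('N')(Mul(93, Pow(163, -1)), -206))) = Add(Pow(Add(Add(58, 222, 62), -21088), -1), Mul(-1, 3913)) = Add(Pow(Add(342, -21088), -1), -3913) = Add(Pow(-20746, -1), -3913) = Add(Rational(-1, 20746), -3913) = Rational(-81179099, 20746)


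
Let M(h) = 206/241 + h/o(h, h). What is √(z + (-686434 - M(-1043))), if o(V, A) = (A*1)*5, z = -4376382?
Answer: I*√7351336933955/1205 ≈ 2250.1*I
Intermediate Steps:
o(V, A) = 5*A (o(V, A) = A*5 = 5*A)
M(h) = 1271/1205 (M(h) = 206/241 + h/((5*h)) = 206*(1/241) + h*(1/(5*h)) = 206/241 + ⅕ = 1271/1205)
√(z + (-686434 - M(-1043))) = √(-4376382 + (-686434 - 1*1271/1205)) = √(-4376382 + (-686434 - 1271/1205)) = √(-4376382 - 827154241/1205) = √(-6100694551/1205) = I*√7351336933955/1205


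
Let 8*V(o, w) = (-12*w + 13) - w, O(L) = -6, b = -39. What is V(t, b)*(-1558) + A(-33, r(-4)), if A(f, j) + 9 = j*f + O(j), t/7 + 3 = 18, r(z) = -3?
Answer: -101186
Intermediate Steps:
t = 105 (t = -21 + 7*18 = -21 + 126 = 105)
A(f, j) = -15 + f*j (A(f, j) = -9 + (j*f - 6) = -9 + (f*j - 6) = -9 + (-6 + f*j) = -15 + f*j)
V(o, w) = 13/8 - 13*w/8 (V(o, w) = ((-12*w + 13) - w)/8 = ((13 - 12*w) - w)/8 = (13 - 13*w)/8 = 13/8 - 13*w/8)
V(t, b)*(-1558) + A(-33, r(-4)) = (13/8 - 13/8*(-39))*(-1558) + (-15 - 33*(-3)) = (13/8 + 507/8)*(-1558) + (-15 + 99) = 65*(-1558) + 84 = -101270 + 84 = -101186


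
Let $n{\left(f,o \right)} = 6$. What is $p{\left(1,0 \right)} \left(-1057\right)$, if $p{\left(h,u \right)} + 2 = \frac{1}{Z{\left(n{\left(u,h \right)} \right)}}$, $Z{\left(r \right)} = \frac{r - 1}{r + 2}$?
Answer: $\frac{2114}{5} \approx 422.8$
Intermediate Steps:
$Z{\left(r \right)} = \frac{-1 + r}{2 + r}$
$p{\left(h,u \right)} = - \frac{2}{5}$ ($p{\left(h,u \right)} = -2 + \frac{1}{\frac{1}{2 + 6} \left(-1 + 6\right)} = -2 + \frac{1}{\frac{1}{8} \cdot 5} = -2 + \frac{1}{\frac{5}{8}} = -2 + \frac{8}{5} = - \frac{2}{5}$)
$p{\left(1,0 \right)} \left(-1057\right) = \left(- \frac{2}{5}\right) \left(-1057\right) = \frac{2114}{5}$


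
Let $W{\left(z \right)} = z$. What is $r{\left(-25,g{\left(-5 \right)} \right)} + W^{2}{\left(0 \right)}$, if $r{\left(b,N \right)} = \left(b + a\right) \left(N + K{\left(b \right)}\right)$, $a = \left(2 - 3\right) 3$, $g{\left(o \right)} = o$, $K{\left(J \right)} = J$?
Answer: $840$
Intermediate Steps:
$a = -3$ ($a = \left(-1\right) 3 = -3$)
$r{\left(b,N \right)} = \left(-3 + b\right) \left(N + b\right)$ ($r{\left(b,N \right)} = \left(b - 3\right) \left(N + b\right) = \left(-3 + b\right) \left(N + b\right)$)
$r{\left(-25,g{\left(-5 \right)} \right)} + W^{2}{\left(0 \right)} = \left(\left(-25\right)^{2} - -15 - -75 - -125\right) + 0^{2} = \left(625 + 15 + 75 + 125\right) + 0 = 840 + 0 = 840$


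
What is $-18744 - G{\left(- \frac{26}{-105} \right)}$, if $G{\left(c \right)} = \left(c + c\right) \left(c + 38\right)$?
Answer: $- \frac{206861432}{11025} \approx -18763.0$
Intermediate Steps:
$G{\left(c \right)} = 2 c \left(38 + c\right)$
$-18744 - G{\left(- \frac{26}{-105} \right)} = -18744 - 2 \left(- \frac{26}{-105}\right) \left(38 - \frac{26}{-105}\right) = -18744 - 2 \left(\left(-26\right) \left(- \frac{1}{105}\right)\right) \left(38 - - \frac{26}{105}\right) = -18744 - 2 \cdot \frac{26}{105} \left(38 + \frac{26}{105}\right) = -18744 - 2 \cdot \frac{26}{105} \cdot \frac{4016}{105} = -18744 - \frac{208832}{11025} = - \frac{206861432}{11025}$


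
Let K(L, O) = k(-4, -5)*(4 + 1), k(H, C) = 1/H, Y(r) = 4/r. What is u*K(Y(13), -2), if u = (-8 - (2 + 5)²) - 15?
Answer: 90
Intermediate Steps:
K(L, O) = -5/4 (K(L, O) = (4 + 1)/(-4) = -¼*5 = -5/4)
u = -72 (u = (-8 - 1*7²) - 15 = (-8 - 1*49) - 15 = (-8 - 49) - 15 = -57 - 15 = -72)
u*K(Y(13), -2) = -72*(-5/4) = 90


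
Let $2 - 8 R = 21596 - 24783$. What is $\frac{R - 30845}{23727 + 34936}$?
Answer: $- \frac{243571}{469304} \approx -0.519$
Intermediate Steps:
$R = \frac{3189}{8}$ ($R = \frac{1}{4} - \frac{21596 - 24783}{8} = \frac{1}{4} - - \frac{3187}{8} = \frac{1}{4} + \frac{3187}{8} = \frac{3189}{8} \approx 398.63$)
$\frac{R - 30845}{23727 + 34936} = \frac{\frac{3189}{8} - 30845}{23727 + 34936} = - \frac{243571}{8 \cdot 58663} = \left(- \frac{243571}{8}\right) \frac{1}{58663} = - \frac{243571}{469304}$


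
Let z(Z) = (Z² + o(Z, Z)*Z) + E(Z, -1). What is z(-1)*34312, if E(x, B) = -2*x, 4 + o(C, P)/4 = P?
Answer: 789176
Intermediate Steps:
o(C, P) = -16 + 4*P
z(Z) = Z² - 2*Z + Z*(-16 + 4*Z) (z(Z) = (Z² + (-16 + 4*Z)*Z) - 2*Z = (Z² + Z*(-16 + 4*Z)) - 2*Z = Z² - 2*Z + Z*(-16 + 4*Z))
z(-1)*34312 = -(-18 + 5*(-1))*34312 = -(-18 - 5)*34312 = -1*(-23)*34312 = 23*34312 = 789176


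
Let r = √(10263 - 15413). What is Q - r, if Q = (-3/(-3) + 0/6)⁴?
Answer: 1 - 5*I*√206 ≈ 1.0 - 71.764*I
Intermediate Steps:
r = 5*I*√206 (r = √(-5150) = 5*I*√206 ≈ 71.764*I)
Q = 1 (Q = (-3*(-⅓) + 0*(⅙))⁴ = (1 + 0)⁴ = 1⁴ = 1)
Q - r = 1 - 5*I*√206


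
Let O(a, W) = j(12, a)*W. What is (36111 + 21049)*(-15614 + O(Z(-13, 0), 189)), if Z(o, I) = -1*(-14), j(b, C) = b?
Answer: -762857360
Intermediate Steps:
Z(o, I) = 14
O(a, W) = 12*W
(36111 + 21049)*(-15614 + O(Z(-13, 0), 189)) = (36111 + 21049)*(-15614 + 12*189) = 57160*(-15614 + 2268) = 57160*(-13346) = -762857360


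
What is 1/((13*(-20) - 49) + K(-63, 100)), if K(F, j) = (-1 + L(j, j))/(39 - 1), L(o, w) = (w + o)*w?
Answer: 38/8257 ≈ 0.0046022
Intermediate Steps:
L(o, w) = w*(o + w) (L(o, w) = (o + w)*w = w*(o + w))
K(F, j) = -1/38 + j²/19 (K(F, j) = (-1 + j*(j + j))/(39 - 1) = (-1 + j*(2*j))/38 = (-1 + 2*j²)*(1/38) = -1/38 + j²/19)
1/((13*(-20) - 49) + K(-63, 100)) = 1/((13*(-20) - 49) + (-1/38 + (1/19)*100²)) = 1/((-260 - 49) + (-1/38 + (1/19)*10000)) = 1/(-309 + (-1/38 + 10000/19)) = 1/(-309 + 19999/38) = 1/(8257/38) = 38/8257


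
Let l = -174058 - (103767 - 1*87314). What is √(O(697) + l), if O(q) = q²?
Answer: 19*√818 ≈ 543.41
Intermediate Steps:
l = -190511 (l = -174058 - (103767 - 87314) = -174058 - 1*16453 = -174058 - 16453 = -190511)
√(O(697) + l) = √(697² - 190511) = √(485809 - 190511) = √295298 = 19*√818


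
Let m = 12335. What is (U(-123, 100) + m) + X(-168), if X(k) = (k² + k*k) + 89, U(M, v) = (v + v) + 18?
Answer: 69090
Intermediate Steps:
U(M, v) = 18 + 2*v (U(M, v) = 2*v + 18 = 18 + 2*v)
X(k) = 89 + 2*k² (X(k) = (k² + k²) + 89 = 2*k² + 89 = 89 + 2*k²)
(U(-123, 100) + m) + X(-168) = ((18 + 2*100) + 12335) + (89 + 2*(-168)²) = ((18 + 200) + 12335) + (89 + 2*28224) = (218 + 12335) + (89 + 56448) = 12553 + 56537 = 69090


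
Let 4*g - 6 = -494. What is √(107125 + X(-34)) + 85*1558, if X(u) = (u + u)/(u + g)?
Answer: 132430 + 2*√40734447/39 ≈ 1.3276e+5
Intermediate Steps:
g = -122 (g = 3/2 + (¼)*(-494) = 3/2 - 247/2 = -122)
X(u) = 2*u/(-122 + u) (X(u) = (u + u)/(u - 122) = (2*u)/(-122 + u) = 2*u/(-122 + u))
√(107125 + X(-34)) + 85*1558 = √(107125 + 2*(-34)/(-122 - 34)) + 85*1558 = √(107125 + 2*(-34)/(-156)) + 132430 = √(107125 + 2*(-34)*(-1/156)) + 132430 = √(107125 + 17/39) + 132430 = √(4177892/39) + 132430 = 2*√40734447/39 + 132430 = 132430 + 2*√40734447/39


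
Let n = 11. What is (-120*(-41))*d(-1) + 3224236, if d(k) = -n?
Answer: 3170116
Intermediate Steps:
d(k) = -11 (d(k) = -1*11 = -11)
(-120*(-41))*d(-1) + 3224236 = -120*(-41)*(-11) + 3224236 = 4920*(-11) + 3224236 = -54120 + 3224236 = 3170116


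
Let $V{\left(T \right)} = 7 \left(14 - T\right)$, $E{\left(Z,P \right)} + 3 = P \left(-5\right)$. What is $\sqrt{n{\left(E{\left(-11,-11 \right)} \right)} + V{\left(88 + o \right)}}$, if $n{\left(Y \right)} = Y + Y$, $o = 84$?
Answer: $i \sqrt{1002} \approx 31.654 i$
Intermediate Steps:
$E{\left(Z,P \right)} = -3 - 5 P$ ($E{\left(Z,P \right)} = -3 + P \left(-5\right) = -3 - 5 P$)
$n{\left(Y \right)} = 2 Y$
$V{\left(T \right)} = 98 - 7 T$
$\sqrt{n{\left(E{\left(-11,-11 \right)} \right)} + V{\left(88 + o \right)}} = \sqrt{2 \left(-3 - -55\right) + \left(98 - 7 \left(88 + 84\right)\right)} = \sqrt{2 \left(-3 + 55\right) + \left(98 - 1204\right)} = \sqrt{2 \cdot 52 + \left(98 - 1204\right)} = \sqrt{104 - 1106} = \sqrt{-1002} = i \sqrt{1002}$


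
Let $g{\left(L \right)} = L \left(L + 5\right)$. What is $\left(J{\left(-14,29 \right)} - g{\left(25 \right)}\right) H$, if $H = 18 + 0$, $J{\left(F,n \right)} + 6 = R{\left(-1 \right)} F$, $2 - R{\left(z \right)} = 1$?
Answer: $-13860$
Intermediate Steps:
$R{\left(z \right)} = 1$ ($R{\left(z \right)} = 2 - 1 = 1$)
$g{\left(L \right)} = L \left(5 + L\right)$
$J{\left(F,n \right)} = -6 + F$ ($J{\left(F,n \right)} = -6 + 1 F = -6 + F$)
$H = 18$
$\left(J{\left(-14,29 \right)} - g{\left(25 \right)}\right) H = \left(\left(-6 - 14\right) - 25 \left(5 + 25\right)\right) 18 = \left(-20 - 25 \cdot 30\right) 18 = \left(-20 - 750\right) 18 = \left(-770\right) 18 = -13860$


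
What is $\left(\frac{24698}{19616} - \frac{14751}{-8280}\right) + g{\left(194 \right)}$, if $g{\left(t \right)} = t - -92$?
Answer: $\frac{326014669}{1127920} \approx 289.04$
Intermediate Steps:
$g{\left(t \right)} = 92 + t$ ($g{\left(t \right)} = t + 92 = 92 + t$)
$\left(\frac{24698}{19616} - \frac{14751}{-8280}\right) + g{\left(194 \right)} = \left(\frac{24698}{19616} - \frac{14751}{-8280}\right) + \left(92 + 194\right) = \left(24698 \cdot \frac{1}{19616} - - \frac{1639}{920}\right) + 286 = \left(\frac{12349}{9808} + \frac{1639}{920}\right) + 286 = \frac{3429549}{1127920} + 286 = \frac{326014669}{1127920}$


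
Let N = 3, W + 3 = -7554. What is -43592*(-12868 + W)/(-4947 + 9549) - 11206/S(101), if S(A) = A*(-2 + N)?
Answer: 44937728294/232401 ≈ 1.9336e+5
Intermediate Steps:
W = -7557 (W = -3 - 7554 = -7557)
S(A) = A (S(A) = A*(-2 + 3) = A*1 = A)
-43592*(-12868 + W)/(-4947 + 9549) - 11206/S(101) = -43592*(-12868 - 7557)/(-4947 + 9549) - 11206/101 = -43592/(4602/(-20425)) - 11206*1/101 = -43592/(4602*(-1/20425)) - 11206/101 = -43592/(-4602/20425) - 11206/101 = -43592*(-20425/4602) - 11206/101 = 445183300/2301 - 11206/101 = 44937728294/232401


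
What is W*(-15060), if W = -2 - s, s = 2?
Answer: 60240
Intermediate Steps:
W = -4 (W = -2 - 1*2 = -2 - 2 = -4)
W*(-15060) = -4*(-15060) = 60240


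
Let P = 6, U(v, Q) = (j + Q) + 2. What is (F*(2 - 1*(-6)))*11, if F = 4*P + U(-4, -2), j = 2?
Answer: 2288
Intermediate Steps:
U(v, Q) = 4 + Q (U(v, Q) = (2 + Q) + 2 = 4 + Q)
F = 26 (F = 4*6 + (4 - 2) = 24 + 2 = 26)
(F*(2 - 1*(-6)))*11 = (26*(2 - 1*(-6)))*11 = (26*(2 + 6))*11 = (26*8)*11 = 208*11 = 2288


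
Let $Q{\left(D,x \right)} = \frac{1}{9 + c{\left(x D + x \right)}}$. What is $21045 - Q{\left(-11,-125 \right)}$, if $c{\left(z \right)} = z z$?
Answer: $\frac{32883001904}{1562509} \approx 21045.0$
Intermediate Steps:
$c{\left(z \right)} = z^{2}$
$Q{\left(D,x \right)} = \frac{1}{9 + \left(x + D x\right)^{2}}$ ($Q{\left(D,x \right)} = \frac{1}{9 + \left(x D + x\right)^{2}} = \frac{1}{9 + \left(D x + x\right)^{2}} = \frac{1}{9 + \left(x + D x\right)^{2}}$)
$21045 - Q{\left(-11,-125 \right)} = 21045 - \frac{1}{9 + \left(-125\right)^{2} \left(1 - 11\right)^{2}} = 21045 - \frac{1}{9 + 15625 \left(-10\right)^{2}} = 21045 - \frac{1}{9 + 15625 \cdot 100} = 21045 - \frac{1}{9 + 1562500} = 21045 - \frac{1}{1562509} = \frac{32883001904}{1562509}$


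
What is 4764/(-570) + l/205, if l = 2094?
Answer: 7232/3895 ≈ 1.8567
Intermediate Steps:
4764/(-570) + l/205 = 4764/(-570) + 2094/205 = 4764*(-1/570) + 2094*(1/205) = -794/95 + 2094/205 = 7232/3895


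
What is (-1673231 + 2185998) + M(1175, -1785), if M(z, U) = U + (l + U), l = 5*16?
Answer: 509277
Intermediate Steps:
l = 80
M(z, U) = 80 + 2*U (M(z, U) = U + (80 + U) = 80 + 2*U)
(-1673231 + 2185998) + M(1175, -1785) = (-1673231 + 2185998) + (80 + 2*(-1785)) = 512767 + (80 - 3570) = 512767 - 3490 = 509277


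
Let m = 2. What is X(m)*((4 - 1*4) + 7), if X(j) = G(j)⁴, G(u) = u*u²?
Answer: 28672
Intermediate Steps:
G(u) = u³
X(j) = j¹² (X(j) = (j³)⁴ = j¹²)
X(m)*((4 - 1*4) + 7) = 2¹²*((4 - 1*4) + 7) = 4096*((4 - 4) + 7) = 4096*(0 + 7) = 4096*7 = 28672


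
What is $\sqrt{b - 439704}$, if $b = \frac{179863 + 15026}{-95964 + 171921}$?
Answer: $\frac{i \sqrt{281871378720547}}{25319} \approx 663.1 i$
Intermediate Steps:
$b = \frac{64963}{25319}$ ($b = \frac{194889}{75957} = 194889 \cdot \frac{1}{75957} = \frac{64963}{25319} \approx 2.5658$)
$\sqrt{b - 439704} = \sqrt{\frac{64963}{25319} - 439704} = \sqrt{- \frac{11132800613}{25319}} = \frac{i \sqrt{281871378720547}}{25319}$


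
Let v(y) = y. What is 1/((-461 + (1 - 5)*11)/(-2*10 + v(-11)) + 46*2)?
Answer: 31/3357 ≈ 0.0092344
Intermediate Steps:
1/((-461 + (1 - 5)*11)/(-2*10 + v(-11)) + 46*2) = 1/((-461 + (1 - 5)*11)/(-2*10 - 11) + 46*2) = 1/((-461 - 4*11)/(-20 - 11) + 92) = 1/((-461 - 44)/(-31) + 92) = 1/(-505*(-1/31) + 92) = 1/(505/31 + 92) = 1/(3357/31) = 31/3357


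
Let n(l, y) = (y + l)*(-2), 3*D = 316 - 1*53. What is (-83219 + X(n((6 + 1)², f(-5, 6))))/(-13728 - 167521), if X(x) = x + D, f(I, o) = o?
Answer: 249724/543747 ≈ 0.45927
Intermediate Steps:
D = 263/3 (D = (316 - 1*53)/3 = (316 - 53)/3 = (⅓)*263 = 263/3 ≈ 87.667)
n(l, y) = -2*l - 2*y (n(l, y) = (l + y)*(-2) = -2*l - 2*y)
X(x) = 263/3 + x (X(x) = x + 263/3 = 263/3 + x)
(-83219 + X(n((6 + 1)², f(-5, 6))))/(-13728 - 167521) = (-83219 + (263/3 + (-2*(6 + 1)² - 2*6)))/(-13728 - 167521) = (-83219 + (263/3 + (-2*7² - 12)))/(-181249) = (-83219 + (263/3 + (-2*49 - 12)))*(-1/181249) = (-83219 + (263/3 + (-98 - 12)))*(-1/181249) = (-83219 + (263/3 - 110))*(-1/181249) = (-83219 - 67/3)*(-1/181249) = -249724/3*(-1/181249) = 249724/543747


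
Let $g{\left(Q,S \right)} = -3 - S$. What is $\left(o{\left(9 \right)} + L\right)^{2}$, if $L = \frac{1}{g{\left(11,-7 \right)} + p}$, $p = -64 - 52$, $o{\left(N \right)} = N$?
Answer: $\frac{1014049}{12544} \approx 80.839$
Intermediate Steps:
$p = -116$ ($p = -64 - 52 = -116$)
$L = - \frac{1}{112}$ ($L = \frac{1}{\left(-3 - -7\right) - 116} = \frac{1}{\left(-3 + 7\right) - 116} = \frac{1}{4 - 116} = \frac{1}{-112} = - \frac{1}{112} \approx -0.0089286$)
$\left(o{\left(9 \right)} + L\right)^{2} = \left(9 - \frac{1}{112}\right)^{2} = \left(\frac{1007}{112}\right)^{2} = \frac{1014049}{12544}$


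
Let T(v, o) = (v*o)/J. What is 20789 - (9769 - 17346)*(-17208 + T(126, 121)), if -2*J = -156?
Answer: -1675481794/13 ≈ -1.2888e+8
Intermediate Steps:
J = 78 (J = -1/2*(-156) = 78)
T(v, o) = o*v/78 (T(v, o) = (v*o)/78 = (o*v)*(1/78) = o*v/78)
20789 - (9769 - 17346)*(-17208 + T(126, 121)) = 20789 - (9769 - 17346)*(-17208 + (1/78)*121*126) = 20789 - (-7577)*(-17208 + 2541/13) = 20789 - (-7577)*(-221163)/13 = 20789 - 1*1675752051/13 = 20789 - 1675752051/13 = -1675481794/13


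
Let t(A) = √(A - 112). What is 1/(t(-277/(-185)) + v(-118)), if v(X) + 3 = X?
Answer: -22385/2729028 - I*√3781955/2729028 ≈ -0.0082026 - 0.00071261*I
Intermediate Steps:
v(X) = -3 + X
t(A) = √(-112 + A)
1/(t(-277/(-185)) + v(-118)) = 1/(√(-112 - 277/(-185)) + (-3 - 118)) = 1/(√(-112 - 277*(-1/185)) - 121) = 1/(√(-112 + 277/185) - 121) = 1/(√(-20443/185) - 121) = 1/(I*√3781955/185 - 121) = 1/(-121 + I*√3781955/185)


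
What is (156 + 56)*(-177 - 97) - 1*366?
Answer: -58454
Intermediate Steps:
(156 + 56)*(-177 - 97) - 1*366 = 212*(-274) - 366 = -58088 - 366 = -58454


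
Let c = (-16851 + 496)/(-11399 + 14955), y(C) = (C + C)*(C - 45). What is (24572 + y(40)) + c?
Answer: 85939277/3556 ≈ 24167.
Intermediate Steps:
y(C) = 2*C*(-45 + C) (y(C) = (2*C)*(-45 + C) = 2*C*(-45 + C))
c = -16355/3556 ≈ -4.5993
(24572 + y(40)) + c = (24572 + 2*40*(-45 + 40)) - 16355/3556 = (24572 + 2*40*(-5)) - 16355/3556 = (24572 - 400) - 16355/3556 = 24172 - 16355/3556 = 85939277/3556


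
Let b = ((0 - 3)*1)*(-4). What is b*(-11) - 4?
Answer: -136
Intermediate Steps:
b = 12 (b = -3*1*(-4) = -3*(-4) = 12)
b*(-11) - 4 = 12*(-11) - 4 = -132 - 4 = -136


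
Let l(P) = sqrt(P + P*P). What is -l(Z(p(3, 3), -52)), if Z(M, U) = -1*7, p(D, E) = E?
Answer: -sqrt(42) ≈ -6.4807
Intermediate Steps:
Z(M, U) = -7
l(P) = sqrt(P + P**2)
-l(Z(p(3, 3), -52)) = -sqrt(-7*(1 - 7)) = -sqrt(-7*(-6)) = -sqrt(42)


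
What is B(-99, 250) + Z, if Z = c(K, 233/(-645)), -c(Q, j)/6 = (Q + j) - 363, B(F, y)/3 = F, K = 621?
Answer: -396209/215 ≈ -1842.8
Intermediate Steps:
B(F, y) = 3*F
c(Q, j) = 2178 - 6*Q - 6*j (c(Q, j) = -6*((Q + j) - 363) = -6*(-363 + Q + j) = 2178 - 6*Q - 6*j)
Z = -332354/215 (Z = 2178 - 6*621 - 1398/(-645) = 2178 - 3726 - 1398*(-1)/645 = 2178 - 3726 - 6*(-233/645) = 2178 - 3726 + 466/215 = -332354/215 ≈ -1545.8)
B(-99, 250) + Z = 3*(-99) - 332354/215 = -297 - 332354/215 = -396209/215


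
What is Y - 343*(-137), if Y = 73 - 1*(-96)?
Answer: 47160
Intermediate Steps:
Y = 169 (Y = 73 + 96 = 169)
Y - 343*(-137) = 169 - 343*(-137) = 169 + 46991 = 47160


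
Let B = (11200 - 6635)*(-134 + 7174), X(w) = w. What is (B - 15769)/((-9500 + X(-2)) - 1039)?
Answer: -32121831/10541 ≈ -3047.3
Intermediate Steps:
B = 32137600 (B = 4565*7040 = 32137600)
(B - 15769)/((-9500 + X(-2)) - 1039) = (32137600 - 15769)/((-9500 - 2) - 1039) = 32121831/(-9502 - 1039) = 32121831/(-10541) = 32121831*(-1/10541) = -32121831/10541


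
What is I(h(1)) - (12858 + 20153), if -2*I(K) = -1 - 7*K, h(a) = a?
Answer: -33007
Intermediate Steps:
I(K) = 1/2 + 7*K/2 (I(K) = -(-1 - 7*K)/2 = 1/2 + 7*K/2)
I(h(1)) - (12858 + 20153) = (1/2 + (7/2)*1) - (12858 + 20153) = (1/2 + 7/2) - 1*33011 = 4 - 33011 = -33007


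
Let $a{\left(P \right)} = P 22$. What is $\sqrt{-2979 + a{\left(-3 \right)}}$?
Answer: $i \sqrt{3045} \approx 55.182 i$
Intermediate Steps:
$a{\left(P \right)} = 22 P$
$\sqrt{-2979 + a{\left(-3 \right)}} = \sqrt{-2979 + 22 \left(-3\right)} = \sqrt{-2979 - 66} = \sqrt{-3045} = i \sqrt{3045}$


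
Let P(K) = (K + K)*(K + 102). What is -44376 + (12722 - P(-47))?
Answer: -26484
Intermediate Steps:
P(K) = 2*K*(102 + K) (P(K) = (2*K)*(102 + K) = 2*K*(102 + K))
-44376 + (12722 - P(-47)) = -44376 + (12722 - 2*(-47)*(102 - 47)) = -44376 + (12722 - 2*(-47)*55) = -44376 + (12722 - 1*(-5170)) = -44376 + (12722 + 5170) = -44376 + 17892 = -26484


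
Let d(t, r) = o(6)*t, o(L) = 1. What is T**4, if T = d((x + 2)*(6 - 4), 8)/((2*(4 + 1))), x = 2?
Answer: 256/625 ≈ 0.40960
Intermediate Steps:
d(t, r) = t (d(t, r) = 1*t = t)
T = 4/5 (T = ((2 + 2)*(6 - 4))/((2*(4 + 1))) = (4*2)/((2*5)) = 8/10 = 8*(1/10) = 4/5 ≈ 0.80000)
T**4 = (4/5)**4 = 256/625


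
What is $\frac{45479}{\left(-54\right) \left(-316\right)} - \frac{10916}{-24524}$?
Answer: $\frac{325399405}{104619384} \approx 3.1103$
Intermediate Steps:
$\frac{45479}{\left(-54\right) \left(-316\right)} - \frac{10916}{-24524} = \frac{45479}{17064} - - \frac{2729}{6131} = 45479 \cdot \frac{1}{17064} + \frac{2729}{6131} = \frac{45479}{17064} + \frac{2729}{6131} = \frac{325399405}{104619384}$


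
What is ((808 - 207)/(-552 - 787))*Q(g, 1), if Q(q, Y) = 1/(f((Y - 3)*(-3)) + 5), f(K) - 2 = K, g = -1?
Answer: -601/17407 ≈ -0.034526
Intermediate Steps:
f(K) = 2 + K
Q(q, Y) = 1/(16 - 3*Y) (Q(q, Y) = 1/((2 + (Y - 3)*(-3)) + 5) = 1/((2 + (-3 + Y)*(-3)) + 5) = 1/((2 + (9 - 3*Y)) + 5) = 1/((11 - 3*Y) + 5) = 1/(16 - 3*Y))
((808 - 207)/(-552 - 787))*Q(g, 1) = ((808 - 207)/(-552 - 787))*(-1/(-16 + 3*1)) = (601/(-1339))*(-1/(-16 + 3)) = (601*(-1/1339))*(-1/(-13)) = -(-601)*(-1)/(1339*13) = -601/1339*1/13 = -601/17407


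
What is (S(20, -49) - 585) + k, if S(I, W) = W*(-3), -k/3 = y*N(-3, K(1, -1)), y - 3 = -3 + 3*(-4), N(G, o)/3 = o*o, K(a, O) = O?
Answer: -330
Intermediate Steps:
N(G, o) = 3*o² (N(G, o) = 3*(o*o) = 3*o²)
y = -12 (y = 3 + (-3 + 3*(-4)) = 3 + (-3 - 12) = 3 - 15 = -12)
k = 108 (k = -(-36)*3*(-1)² = -(-36)*3*1 = -(-36)*3 = -3*(-36) = 108)
S(I, W) = -3*W
(S(20, -49) - 585) + k = (-3*(-49) - 585) + 108 = (147 - 585) + 108 = -438 + 108 = -330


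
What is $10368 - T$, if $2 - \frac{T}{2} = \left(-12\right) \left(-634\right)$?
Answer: $25580$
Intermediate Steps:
$T = -15212$ ($T = 4 - 2 \left(\left(-12\right) \left(-634\right)\right) = 4 - 15216 = -15212$)
$10368 - T = 10368 - -15212 = 10368 + 15212 = 25580$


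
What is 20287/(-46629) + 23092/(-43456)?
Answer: -489587185/506577456 ≈ -0.96646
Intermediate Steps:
20287/(-46629) + 23092/(-43456) = 20287*(-1/46629) + 23092*(-1/43456) = -20287/46629 - 5773/10864 = -489587185/506577456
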